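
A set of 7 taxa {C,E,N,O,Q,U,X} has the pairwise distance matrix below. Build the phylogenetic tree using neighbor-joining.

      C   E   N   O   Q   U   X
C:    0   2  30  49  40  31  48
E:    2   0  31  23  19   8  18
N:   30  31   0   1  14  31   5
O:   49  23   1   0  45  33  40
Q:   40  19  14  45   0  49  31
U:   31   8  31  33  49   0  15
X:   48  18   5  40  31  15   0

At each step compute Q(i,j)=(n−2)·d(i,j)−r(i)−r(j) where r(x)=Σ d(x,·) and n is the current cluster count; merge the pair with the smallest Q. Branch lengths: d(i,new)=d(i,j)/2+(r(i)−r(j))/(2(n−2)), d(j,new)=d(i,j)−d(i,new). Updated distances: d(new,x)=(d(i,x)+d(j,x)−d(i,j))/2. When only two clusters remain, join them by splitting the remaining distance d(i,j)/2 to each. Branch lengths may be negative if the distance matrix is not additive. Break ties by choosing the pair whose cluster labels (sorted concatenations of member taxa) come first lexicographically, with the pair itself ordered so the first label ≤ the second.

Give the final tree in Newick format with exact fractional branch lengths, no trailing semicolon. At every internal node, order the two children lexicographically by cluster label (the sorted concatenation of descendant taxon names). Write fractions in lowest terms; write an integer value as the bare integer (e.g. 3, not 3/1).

(((((C:189/16,E:-157/16):209/24,U:235/24):219/32,X:237/32):147/32,(N:-37/5,O:42/5):335/32):593/64,Q:593/64)

iteration 1: select N,O (d=1, Q=-298); attach at lengths (-37/5, 42/5); label the merged cluster NO
  updated: d(C,NO)=39, d(E,NO)=53/2, d(NO,Q)=29, d(NO,U)=63/2, d(NO,X)=22
iteration 2: select C,E (d=2, Q=-451/2); attach at lengths (189/16, -157/16); label the merged cluster CE
  updated: d(CE,NO)=127/4, d(CE,Q)=57/2, d(CE,U)=37/2, d(CE,X)=32
iteration 3: select CE,U (d=37/2, Q=-677/4); attach at lengths (209/24, 235/24); label the merged cluster CEU
  updated: d(CEU,NO)=179/8, d(CEU,Q)=59/2, d(CEU,X)=57/4
iteration 4: select CEU,X (d=57/4, Q=-839/8); attach at lengths (219/32, 237/32); label the merged cluster CEUX
  updated: d(CEUX,NO)=241/16, d(CEUX,Q)=185/8
iteration 5: select CEUX,NO (d=241/16, Q=-1075/16); attach at lengths (147/32, 335/32); label the merged cluster CENOUX
  updated: d(CENOUX,Q)=593/32
iteration 6: select CENOUX,Q (d=593/32); attach at lengths (593/64, 593/64); label the merged cluster CENOQUX
final tree: (((((C:189/16,E:-157/16):209/24,U:235/24):219/32,X:237/32):147/32,(N:-37/5,O:42/5):335/32):593/64,Q:593/64)
total length: 2219/32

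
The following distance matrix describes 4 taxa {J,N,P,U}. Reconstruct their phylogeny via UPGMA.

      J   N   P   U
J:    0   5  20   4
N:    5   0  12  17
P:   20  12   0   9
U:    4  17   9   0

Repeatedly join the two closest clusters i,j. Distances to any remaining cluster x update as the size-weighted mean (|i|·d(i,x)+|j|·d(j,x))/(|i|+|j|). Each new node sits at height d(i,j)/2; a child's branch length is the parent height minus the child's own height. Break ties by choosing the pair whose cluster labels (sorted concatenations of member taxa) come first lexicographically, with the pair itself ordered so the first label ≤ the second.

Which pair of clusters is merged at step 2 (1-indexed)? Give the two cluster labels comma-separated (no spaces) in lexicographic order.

JU,N

iteration 1: select J,U (d=4); attach at lengths (2, 2); label the merged cluster JU
  updated: d(JU,N)=11, d(JU,P)=29/2
iteration 2: select JU,N (d=11); attach at lengths (7/2, 11/2); label the merged cluster JNU
  updated: d(JNU,P)=41/3
iteration 3: select JNU,P (d=41/3); attach at lengths (4/3, 41/6); label the merged cluster JNPU
final tree: (((J:2,U:2):7/2,N:11/2):4/3,P:41/6)
total length: 127/6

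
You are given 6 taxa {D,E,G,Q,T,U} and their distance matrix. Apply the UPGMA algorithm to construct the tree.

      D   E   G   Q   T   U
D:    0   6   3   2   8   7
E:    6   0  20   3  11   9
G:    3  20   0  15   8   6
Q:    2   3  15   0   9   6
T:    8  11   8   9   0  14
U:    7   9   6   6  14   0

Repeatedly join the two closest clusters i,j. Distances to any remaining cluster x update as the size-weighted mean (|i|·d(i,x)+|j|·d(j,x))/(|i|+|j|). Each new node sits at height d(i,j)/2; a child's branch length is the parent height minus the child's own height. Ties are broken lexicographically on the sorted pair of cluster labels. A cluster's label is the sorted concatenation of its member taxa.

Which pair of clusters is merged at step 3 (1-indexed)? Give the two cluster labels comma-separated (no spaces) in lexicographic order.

step 1: merge (D,Q) at d=2; branch lengths D→1, Q→1; new cluster DQ
  updated: d(DQ,E)=9/2, d(DQ,G)=9, d(DQ,T)=17/2, d(DQ,U)=13/2
step 2: merge (DQ,E) at d=9/2; branch lengths DQ→5/4, E→9/4; new cluster DEQ
  updated: d(DEQ,G)=38/3, d(DEQ,T)=28/3, d(DEQ,U)=22/3
step 3: merge (G,U) at d=6; branch lengths G→3, U→3; new cluster GU
  updated: d(DEQ,GU)=10, d(GU,T)=11
step 4: merge (DEQ,T) at d=28/3; branch lengths DEQ→29/12, T→14/3; new cluster DEQT
  updated: d(DEQT,GU)=41/4
step 5: merge (DEQT,GU) at d=41/4; branch lengths DEQT→11/24, GU→17/8; new cluster DEGQTU
final tree: ((((D:1,Q:1):5/4,E:9/4):29/12,T:14/3):11/24,(G:3,U:3):17/8)
total length: 127/6

G,U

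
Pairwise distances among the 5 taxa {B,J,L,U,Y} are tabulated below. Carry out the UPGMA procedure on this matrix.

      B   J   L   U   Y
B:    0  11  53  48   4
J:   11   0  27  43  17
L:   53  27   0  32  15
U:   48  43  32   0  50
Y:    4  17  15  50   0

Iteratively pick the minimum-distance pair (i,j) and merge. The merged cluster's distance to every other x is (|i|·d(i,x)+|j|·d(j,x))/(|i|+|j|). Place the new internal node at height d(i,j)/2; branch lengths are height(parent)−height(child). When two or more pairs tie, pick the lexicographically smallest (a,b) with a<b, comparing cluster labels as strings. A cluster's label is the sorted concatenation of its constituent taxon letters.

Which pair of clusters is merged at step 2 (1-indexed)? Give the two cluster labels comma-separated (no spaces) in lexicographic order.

step 1: merge (B,Y) at d=4; branch lengths B→2, Y→2; new cluster BY
  updated: d(BY,J)=14, d(BY,L)=34, d(BY,U)=49
step 2: merge (BY,J) at d=14; branch lengths BY→5, J→7; new cluster BJY
  updated: d(BJY,L)=95/3, d(BJY,U)=47
step 3: merge (BJY,L) at d=95/3; branch lengths BJY→53/6, L→95/6; new cluster BJLY
  updated: d(BJLY,U)=173/4
step 4: merge (BJLY,U) at d=173/4; branch lengths BJLY→139/24, U→173/8; new cluster BJLUY
final tree: ((((B:2,Y:2):5,J:7):53/6,L:95/6):139/24,U:173/8)
total length: 817/12

BY,J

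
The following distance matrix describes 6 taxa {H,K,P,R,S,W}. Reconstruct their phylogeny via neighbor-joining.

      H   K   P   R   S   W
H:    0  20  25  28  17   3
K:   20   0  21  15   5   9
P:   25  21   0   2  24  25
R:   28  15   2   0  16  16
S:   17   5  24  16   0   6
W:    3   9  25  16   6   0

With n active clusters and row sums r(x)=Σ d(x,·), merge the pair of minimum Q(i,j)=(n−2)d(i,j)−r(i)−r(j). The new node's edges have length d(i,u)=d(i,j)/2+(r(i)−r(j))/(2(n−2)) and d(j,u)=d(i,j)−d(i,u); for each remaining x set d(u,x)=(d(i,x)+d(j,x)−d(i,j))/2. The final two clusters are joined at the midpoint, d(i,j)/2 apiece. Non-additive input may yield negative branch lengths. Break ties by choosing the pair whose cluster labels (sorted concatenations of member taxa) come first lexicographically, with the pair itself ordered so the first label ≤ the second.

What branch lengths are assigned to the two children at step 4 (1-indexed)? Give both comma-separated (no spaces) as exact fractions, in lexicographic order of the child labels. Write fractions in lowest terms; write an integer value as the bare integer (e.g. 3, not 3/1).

step 1: merge (P,R) at d=2, Q=-166; branch lengths P→7/2, R→-3/2; new cluster PR
  updated: d(H,PR)=51/2, d(K,PR)=17, d(PR,S)=19, d(PR,W)=39/2
step 2: merge (H,W) at d=3, Q=-94; branch lengths H→37/6, W→-19/6; new cluster HW
  updated: d(HW,K)=13, d(HW,PR)=21, d(HW,S)=10
step 3: merge (HW,PR) at d=21, Q=-59; branch lengths HW→29/4, PR→55/4; new cluster HPRW
  updated: d(HPRW,K)=9/2, d(HPRW,S)=4
step 4: merge (HPRW,K) at d=9/2, Q=-27/2; branch lengths HPRW→7/4, K→11/4; new cluster HKPRW
  updated: d(HKPRW,S)=9/4
step 5: merge (HKPRW,S) at d=9/4; branch lengths HKPRW→9/8, S→9/8; new cluster HKPRSW
final tree: ((((H:37/6,W:-19/6):29/4,(P:7/2,R:-3/2):55/4):7/4,K:11/4):9/8,S:9/8)
total length: 131/4

7/4,11/4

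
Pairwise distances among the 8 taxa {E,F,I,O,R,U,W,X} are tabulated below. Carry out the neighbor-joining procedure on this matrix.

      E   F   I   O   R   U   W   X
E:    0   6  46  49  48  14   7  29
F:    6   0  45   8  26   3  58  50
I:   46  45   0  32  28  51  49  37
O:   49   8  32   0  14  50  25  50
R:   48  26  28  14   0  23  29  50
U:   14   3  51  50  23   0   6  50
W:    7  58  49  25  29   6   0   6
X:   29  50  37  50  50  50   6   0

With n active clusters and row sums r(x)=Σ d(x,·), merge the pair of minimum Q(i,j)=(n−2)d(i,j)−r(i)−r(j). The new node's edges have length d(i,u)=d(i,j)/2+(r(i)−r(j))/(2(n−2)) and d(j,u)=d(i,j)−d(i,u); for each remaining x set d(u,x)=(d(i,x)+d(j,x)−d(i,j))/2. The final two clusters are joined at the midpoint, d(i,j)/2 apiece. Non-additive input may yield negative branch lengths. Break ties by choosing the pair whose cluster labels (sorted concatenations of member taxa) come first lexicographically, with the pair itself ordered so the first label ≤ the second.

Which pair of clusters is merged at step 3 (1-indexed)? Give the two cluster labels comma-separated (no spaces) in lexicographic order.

step 1: merge (W,X) at d=6, Q=-416; branch lengths W→-14/3, X→32/3; new cluster WX
  updated: d(E,WX)=15, d(F,WX)=51, d(I,WX)=40, d(O,WX)=69/2, d(R,WX)=73/2, d(U,WX)=25
step 2: merge (E,WX) at d=15, Q=-305; branch lengths E→51/10, WX→99/10; new cluster EWX
  updated: d(EWX,F)=21, d(EWX,I)=71/2, d(EWX,O)=137/4, d(EWX,R)=139/4, d(EWX,U)=12
step 3: merge (F,U) at d=3, Q=-230; branch lengths F→-3, U→6; new cluster FU
  updated: d(EWX,FU)=15, d(FU,I)=93/2, d(FU,O)=55/2, d(FU,R)=23
step 4: merge (EWX,FU) at d=15, Q=-373/2; branch lengths EWX→35/4, FU→25/4; new cluster EFUWX
  updated: d(EFUWX,I)=67/2, d(EFUWX,O)=187/8, d(EFUWX,R)=171/8
step 5: merge (EFUWX,I) at d=67/2, Q=-419/4; branch lengths EFUWX→207/16, I→329/16; new cluster EFIUWX
  updated: d(EFIUWX,O)=175/16, d(EFIUWX,R)=127/16
step 6: merge (EFIUWX,O) at d=175/16, Q=-263/8; branch lengths EFIUWX→39/16, O→17/2; new cluster EFIOUWX
  updated: d(EFIOUWX,R)=11/2
step 7: merge (EFIOUWX,R) at d=11/2; branch lengths EFIOUWX→11/4, R→11/4; new cluster EFIORUWX
final tree: (((((E:51/10,(W:-14/3,X:32/3):99/10):35/4,(F:-3,U:6):25/4):207/16,I:329/16):39/16,O:17/2):11/4,R:11/4)
total length: 1423/16

F,U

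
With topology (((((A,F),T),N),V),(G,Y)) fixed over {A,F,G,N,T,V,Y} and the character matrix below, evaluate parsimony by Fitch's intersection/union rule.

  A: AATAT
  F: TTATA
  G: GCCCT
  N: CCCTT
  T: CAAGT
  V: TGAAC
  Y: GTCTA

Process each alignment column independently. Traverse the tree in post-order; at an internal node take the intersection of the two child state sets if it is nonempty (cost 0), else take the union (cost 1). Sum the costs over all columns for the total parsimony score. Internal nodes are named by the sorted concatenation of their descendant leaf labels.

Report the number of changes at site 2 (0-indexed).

AF@0: {A} ∪ {T} = {A,T} (union, +1)
AFT@0: {A,T} ∪ {C} = {A,C,T} (union, +1)
AFNT@0: {A,C,T} ∩ {C} = {C} (intersection, +0)
AFNTV@0: {C} ∪ {T} = {C,T} (union, +1)
GY@0: {G} ∩ {G} = {G} (intersection, +0)
AFGNTVY@0: {C,T} ∪ {G} = {C,G,T} (union, +1)
AF@1: {A} ∪ {T} = {A,T} (union, +1)
AFT@1: {A,T} ∩ {A} = {A} (intersection, +0)
AFNT@1: {A} ∪ {C} = {A,C} (union, +1)
AFNTV@1: {A,C} ∪ {G} = {A,C,G} (union, +1)
GY@1: {C} ∪ {T} = {C,T} (union, +1)
AFGNTVY@1: {A,C,G} ∩ {C,T} = {C} (intersection, +0)
AF@2: {T} ∪ {A} = {A,T} (union, +1)
AFT@2: {A,T} ∩ {A} = {A} (intersection, +0)
AFNT@2: {A} ∪ {C} = {A,C} (union, +1)
AFNTV@2: {A,C} ∩ {A} = {A} (intersection, +0)
GY@2: {C} ∩ {C} = {C} (intersection, +0)
AFGNTVY@2: {A} ∪ {C} = {A,C} (union, +1)
AF@3: {A} ∪ {T} = {A,T} (union, +1)
AFT@3: {A,T} ∪ {G} = {A,G,T} (union, +1)
AFNT@3: {A,G,T} ∩ {T} = {T} (intersection, +0)
AFNTV@3: {T} ∪ {A} = {A,T} (union, +1)
GY@3: {C} ∪ {T} = {C,T} (union, +1)
AFGNTVY@3: {A,T} ∩ {C,T} = {T} (intersection, +0)
AF@4: {T} ∪ {A} = {A,T} (union, +1)
AFT@4: {A,T} ∩ {T} = {T} (intersection, +0)
AFNT@4: {T} ∩ {T} = {T} (intersection, +0)
AFNTV@4: {T} ∪ {C} = {C,T} (union, +1)
GY@4: {T} ∪ {A} = {A,T} (union, +1)
AFGNTVY@4: {C,T} ∩ {A,T} = {T} (intersection, +0)
per-site changes: [4, 4, 3, 4, 3]; total = 18

3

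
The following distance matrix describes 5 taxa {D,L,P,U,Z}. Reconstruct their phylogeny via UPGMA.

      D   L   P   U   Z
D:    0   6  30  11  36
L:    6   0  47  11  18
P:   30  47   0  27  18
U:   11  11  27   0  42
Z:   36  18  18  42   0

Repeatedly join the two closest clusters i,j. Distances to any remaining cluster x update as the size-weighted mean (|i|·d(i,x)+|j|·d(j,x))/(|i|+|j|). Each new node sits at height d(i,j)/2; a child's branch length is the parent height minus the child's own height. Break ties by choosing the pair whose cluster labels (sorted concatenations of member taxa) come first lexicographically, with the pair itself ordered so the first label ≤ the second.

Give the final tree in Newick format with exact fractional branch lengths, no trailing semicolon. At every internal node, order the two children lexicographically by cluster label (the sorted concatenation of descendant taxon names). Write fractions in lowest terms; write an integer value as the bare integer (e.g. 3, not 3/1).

iteration 1: select D,L (d=6); attach at lengths (3, 3); label the merged cluster DL
  updated: d(DL,P)=77/2, d(DL,U)=11, d(DL,Z)=27
iteration 2: select DL,U (d=11); attach at lengths (5/2, 11/2); label the merged cluster DLU
  updated: d(DLU,P)=104/3, d(DLU,Z)=32
iteration 3: select P,Z (d=18); attach at lengths (9, 9); label the merged cluster PZ
  updated: d(DLU,PZ)=100/3
iteration 4: select DLU,PZ (d=100/3); attach at lengths (67/6, 23/3); label the merged cluster DLPUZ
final tree: (((D:3,L:3):5/2,U:11/2):67/6,(P:9,Z:9):23/3)
total length: 305/6

(((D:3,L:3):5/2,U:11/2):67/6,(P:9,Z:9):23/3)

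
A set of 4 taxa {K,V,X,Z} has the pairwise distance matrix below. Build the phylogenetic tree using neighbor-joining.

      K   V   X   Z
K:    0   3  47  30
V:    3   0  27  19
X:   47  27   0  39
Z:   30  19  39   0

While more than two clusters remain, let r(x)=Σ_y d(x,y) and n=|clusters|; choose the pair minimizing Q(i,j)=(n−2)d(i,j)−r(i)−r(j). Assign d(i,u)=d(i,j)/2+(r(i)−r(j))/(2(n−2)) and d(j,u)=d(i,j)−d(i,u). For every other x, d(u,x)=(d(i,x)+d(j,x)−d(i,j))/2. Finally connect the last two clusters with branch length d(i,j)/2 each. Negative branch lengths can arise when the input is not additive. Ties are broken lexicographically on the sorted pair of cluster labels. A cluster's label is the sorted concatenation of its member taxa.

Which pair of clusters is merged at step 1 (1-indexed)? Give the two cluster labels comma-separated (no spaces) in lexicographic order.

K,V

step 1: merge (K,V) at d=3, Q=-123; branch lengths K→37/4, V→-25/4; new cluster KV
  updated: d(KV,X)=71/2, d(KV,Z)=23
step 2: merge (KV,X) at d=71/2, Q=-195/2; branch lengths KV→39/4, X→103/4; new cluster KVX
  updated: d(KVX,Z)=53/4
step 3: merge (KVX,Z) at d=53/4; branch lengths KVX→53/8, Z→53/8; new cluster KVXZ
final tree: (((K:37/4,V:-25/4):39/4,X:103/4):53/8,Z:53/8)
total length: 207/4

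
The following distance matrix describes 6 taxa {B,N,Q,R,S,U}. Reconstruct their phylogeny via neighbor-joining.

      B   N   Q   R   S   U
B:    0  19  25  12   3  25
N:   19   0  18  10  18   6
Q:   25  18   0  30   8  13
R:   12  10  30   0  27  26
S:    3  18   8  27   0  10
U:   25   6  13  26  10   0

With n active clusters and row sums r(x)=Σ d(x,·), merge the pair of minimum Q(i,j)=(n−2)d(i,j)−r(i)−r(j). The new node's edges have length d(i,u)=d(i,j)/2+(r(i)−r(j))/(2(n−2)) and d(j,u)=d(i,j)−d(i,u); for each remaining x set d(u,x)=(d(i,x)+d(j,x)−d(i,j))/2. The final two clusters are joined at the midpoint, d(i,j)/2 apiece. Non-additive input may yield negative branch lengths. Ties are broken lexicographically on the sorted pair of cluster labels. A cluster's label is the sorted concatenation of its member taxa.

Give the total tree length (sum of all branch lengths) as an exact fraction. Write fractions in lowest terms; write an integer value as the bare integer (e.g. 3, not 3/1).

651/16

1. join B+R (d=12, Q=-141) ⇒ BR; edges |B|=27/8, |R|=69/8
  updated: d(BR,N)=17/2, d(BR,Q)=43/2, d(BR,S)=9, d(BR,U)=39/2
2. join BR+N (d=17/2, Q=-167/2) ⇒ BNR; edges |BR|=67/12, |N|=35/12
  updated: d(BNR,Q)=31/2, d(BNR,S)=37/4, d(BNR,U)=17/2
3. join BNR+U (d=17/2, Q=-191/4) ⇒ BNRU; edges |BNR|=75/16, |U|=61/16
  updated: d(BNRU,Q)=10, d(BNRU,S)=43/8
4. join BNRU+Q (d=10, Q=-187/8) ⇒ BNQRU; edges |BNRU|=59/16, |Q|=101/16
  updated: d(BNQRU,S)=27/16
5. join BNQRU+S (d=27/16) ⇒ BNQRSU; edges |BNQRU|=27/32, |S|=27/32
final tree: (((((B:27/8,R:69/8):67/12,N:35/12):75/16,U:61/16):59/16,Q:101/16):27/32,S:27/32)
total length: 651/16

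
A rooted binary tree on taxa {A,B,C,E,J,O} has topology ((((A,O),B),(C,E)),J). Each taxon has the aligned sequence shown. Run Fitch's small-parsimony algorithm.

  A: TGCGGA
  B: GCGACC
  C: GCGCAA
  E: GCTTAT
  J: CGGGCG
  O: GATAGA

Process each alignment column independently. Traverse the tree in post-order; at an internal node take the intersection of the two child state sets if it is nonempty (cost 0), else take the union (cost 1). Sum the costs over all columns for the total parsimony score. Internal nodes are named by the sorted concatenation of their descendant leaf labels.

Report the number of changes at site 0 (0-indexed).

[col 0] AO: children A:{T}, O:{G} ∪→ {G,T}; cost 1
[col 0] ABO: children AO:{G,T}, B:{G} ∩→ {G}; cost 0
[col 0] CE: children C:{G}, E:{G} ∩→ {G}; cost 0
[col 0] ABCEO: children ABO:{G}, CE:{G} ∩→ {G}; cost 0
[col 0] ABCEJO: children ABCEO:{G}, J:{C} ∪→ {C,G}; cost 1
[col 1] AO: children A:{G}, O:{A} ∪→ {A,G}; cost 1
[col 1] ABO: children AO:{A,G}, B:{C} ∪→ {A,C,G}; cost 1
[col 1] CE: children C:{C}, E:{C} ∩→ {C}; cost 0
[col 1] ABCEO: children ABO:{A,C,G}, CE:{C} ∩→ {C}; cost 0
[col 1] ABCEJO: children ABCEO:{C}, J:{G} ∪→ {C,G}; cost 1
[col 2] AO: children A:{C}, O:{T} ∪→ {C,T}; cost 1
[col 2] ABO: children AO:{C,T}, B:{G} ∪→ {C,G,T}; cost 1
[col 2] CE: children C:{G}, E:{T} ∪→ {G,T}; cost 1
[col 2] ABCEO: children ABO:{C,G,T}, CE:{G,T} ∩→ {G,T}; cost 0
[col 2] ABCEJO: children ABCEO:{G,T}, J:{G} ∩→ {G}; cost 0
[col 3] AO: children A:{G}, O:{A} ∪→ {A,G}; cost 1
[col 3] ABO: children AO:{A,G}, B:{A} ∩→ {A}; cost 0
[col 3] CE: children C:{C}, E:{T} ∪→ {C,T}; cost 1
[col 3] ABCEO: children ABO:{A}, CE:{C,T} ∪→ {A,C,T}; cost 1
[col 3] ABCEJO: children ABCEO:{A,C,T}, J:{G} ∪→ {A,C,G,T}; cost 1
[col 4] AO: children A:{G}, O:{G} ∩→ {G}; cost 0
[col 4] ABO: children AO:{G}, B:{C} ∪→ {C,G}; cost 1
[col 4] CE: children C:{A}, E:{A} ∩→ {A}; cost 0
[col 4] ABCEO: children ABO:{C,G}, CE:{A} ∪→ {A,C,G}; cost 1
[col 4] ABCEJO: children ABCEO:{A,C,G}, J:{C} ∩→ {C}; cost 0
[col 5] AO: children A:{A}, O:{A} ∩→ {A}; cost 0
[col 5] ABO: children AO:{A}, B:{C} ∪→ {A,C}; cost 1
[col 5] CE: children C:{A}, E:{T} ∪→ {A,T}; cost 1
[col 5] ABCEO: children ABO:{A,C}, CE:{A,T} ∩→ {A}; cost 0
[col 5] ABCEJO: children ABCEO:{A}, J:{G} ∪→ {A,G}; cost 1
per-site changes: [2, 3, 3, 4, 2, 3]; total = 17

2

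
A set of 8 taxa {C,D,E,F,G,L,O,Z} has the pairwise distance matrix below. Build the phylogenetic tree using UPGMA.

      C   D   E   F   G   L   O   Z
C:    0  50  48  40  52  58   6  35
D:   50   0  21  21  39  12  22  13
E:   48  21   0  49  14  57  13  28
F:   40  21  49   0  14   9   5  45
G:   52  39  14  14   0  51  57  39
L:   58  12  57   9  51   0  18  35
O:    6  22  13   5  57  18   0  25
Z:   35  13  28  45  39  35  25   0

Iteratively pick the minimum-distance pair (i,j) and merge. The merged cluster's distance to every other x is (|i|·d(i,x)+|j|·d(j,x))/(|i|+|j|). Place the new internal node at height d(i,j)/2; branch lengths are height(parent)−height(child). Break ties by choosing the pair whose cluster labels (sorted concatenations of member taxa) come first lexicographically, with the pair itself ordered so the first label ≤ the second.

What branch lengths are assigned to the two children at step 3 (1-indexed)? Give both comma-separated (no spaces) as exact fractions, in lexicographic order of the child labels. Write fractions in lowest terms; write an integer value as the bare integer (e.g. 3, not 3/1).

7,7

1. join F+O (d=5) ⇒ FO; edges |F|=5/2, |O|=5/2
  updated: d(C,FO)=23, d(D,FO)=43/2, d(E,FO)=31, d(FO,G)=71/2, d(FO,L)=27/2, d(FO,Z)=35
2. join D+L (d=12) ⇒ DL; edges |D|=6, |L|=6
  updated: d(C,DL)=54, d(DL,E)=39, d(DL,FO)=35/2, d(DL,G)=45, d(DL,Z)=24
3. join E+G (d=14) ⇒ EG; edges |E|=7, |G|=7
  updated: d(C,EG)=50, d(DL,EG)=42, d(EG,FO)=133/4, d(EG,Z)=67/2
4. join DL+FO (d=35/2) ⇒ DFLO; edges |DL|=11/4, |FO|=25/4
  updated: d(C,DFLO)=77/2, d(DFLO,EG)=301/8, d(DFLO,Z)=59/2
5. join DFLO+Z (d=59/2) ⇒ DFLOZ; edges |DFLO|=6, |Z|=59/4
  updated: d(C,DFLOZ)=189/5, d(DFLOZ,EG)=184/5
6. join DFLOZ+EG (d=184/5) ⇒ DEFGLOZ; edges |DFLOZ|=73/20, |EG|=57/5
  updated: d(C,DEFGLOZ)=289/7
7. join C+DEFGLOZ (d=289/7) ⇒ CDEFGLOZ; edges |C|=289/14, |DEFGLOZ|=157/70
final tree: (C:289/14,((((D:6,L:6):11/4,(F:5/2,O:5/2):25/4):6,Z:59/4):73/20,(E:7,G:7):57/5):157/70)
total length: 3454/35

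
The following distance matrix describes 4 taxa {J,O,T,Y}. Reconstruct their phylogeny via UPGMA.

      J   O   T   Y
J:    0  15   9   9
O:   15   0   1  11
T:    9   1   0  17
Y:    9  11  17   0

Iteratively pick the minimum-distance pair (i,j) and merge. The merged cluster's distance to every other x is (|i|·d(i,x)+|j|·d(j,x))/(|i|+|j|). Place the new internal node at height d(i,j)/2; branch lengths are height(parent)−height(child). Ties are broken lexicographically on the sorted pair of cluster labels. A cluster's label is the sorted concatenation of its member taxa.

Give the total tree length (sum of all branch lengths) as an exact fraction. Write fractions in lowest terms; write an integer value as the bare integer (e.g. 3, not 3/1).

1. join O+T (d=1) ⇒ OT; edges |O|=1/2, |T|=1/2
  updated: d(J,OT)=12, d(OT,Y)=14
2. join J+Y (d=9) ⇒ JY; edges |J|=9/2, |Y|=9/2
  updated: d(JY,OT)=13
3. join JY+OT (d=13) ⇒ JOTY; edges |JY|=2, |OT|=6
final tree: ((J:9/2,Y:9/2):2,(O:1/2,T:1/2):6)
total length: 18

18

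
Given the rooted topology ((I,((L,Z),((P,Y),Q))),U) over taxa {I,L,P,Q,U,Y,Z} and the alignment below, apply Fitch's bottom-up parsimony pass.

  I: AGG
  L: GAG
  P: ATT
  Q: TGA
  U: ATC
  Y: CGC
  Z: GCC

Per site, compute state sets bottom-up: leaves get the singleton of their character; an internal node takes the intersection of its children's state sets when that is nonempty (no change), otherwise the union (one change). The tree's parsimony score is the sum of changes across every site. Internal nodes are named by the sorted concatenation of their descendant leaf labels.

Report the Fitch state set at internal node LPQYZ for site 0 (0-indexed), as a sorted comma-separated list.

A,C,G,T

[col 0] LZ: children L:{G}, Z:{G} ∩→ {G}; cost 0
[col 0] PY: children P:{A}, Y:{C} ∪→ {A,C}; cost 1
[col 0] PQY: children PY:{A,C}, Q:{T} ∪→ {A,C,T}; cost 1
[col 0] LPQYZ: children LZ:{G}, PQY:{A,C,T} ∪→ {A,C,G,T}; cost 1
[col 0] ILPQYZ: children I:{A}, LPQYZ:{A,C,G,T} ∩→ {A}; cost 0
[col 0] ILPQUYZ: children ILPQYZ:{A}, U:{A} ∩→ {A}; cost 0
[col 1] LZ: children L:{A}, Z:{C} ∪→ {A,C}; cost 1
[col 1] PY: children P:{T}, Y:{G} ∪→ {G,T}; cost 1
[col 1] PQY: children PY:{G,T}, Q:{G} ∩→ {G}; cost 0
[col 1] LPQYZ: children LZ:{A,C}, PQY:{G} ∪→ {A,C,G}; cost 1
[col 1] ILPQYZ: children I:{G}, LPQYZ:{A,C,G} ∩→ {G}; cost 0
[col 1] ILPQUYZ: children ILPQYZ:{G}, U:{T} ∪→ {G,T}; cost 1
[col 2] LZ: children L:{G}, Z:{C} ∪→ {C,G}; cost 1
[col 2] PY: children P:{T}, Y:{C} ∪→ {C,T}; cost 1
[col 2] PQY: children PY:{C,T}, Q:{A} ∪→ {A,C,T}; cost 1
[col 2] LPQYZ: children LZ:{C,G}, PQY:{A,C,T} ∩→ {C}; cost 0
[col 2] ILPQYZ: children I:{G}, LPQYZ:{C} ∪→ {C,G}; cost 1
[col 2] ILPQUYZ: children ILPQYZ:{C,G}, U:{C} ∩→ {C}; cost 0
per-site changes: [3, 4, 4]; total = 11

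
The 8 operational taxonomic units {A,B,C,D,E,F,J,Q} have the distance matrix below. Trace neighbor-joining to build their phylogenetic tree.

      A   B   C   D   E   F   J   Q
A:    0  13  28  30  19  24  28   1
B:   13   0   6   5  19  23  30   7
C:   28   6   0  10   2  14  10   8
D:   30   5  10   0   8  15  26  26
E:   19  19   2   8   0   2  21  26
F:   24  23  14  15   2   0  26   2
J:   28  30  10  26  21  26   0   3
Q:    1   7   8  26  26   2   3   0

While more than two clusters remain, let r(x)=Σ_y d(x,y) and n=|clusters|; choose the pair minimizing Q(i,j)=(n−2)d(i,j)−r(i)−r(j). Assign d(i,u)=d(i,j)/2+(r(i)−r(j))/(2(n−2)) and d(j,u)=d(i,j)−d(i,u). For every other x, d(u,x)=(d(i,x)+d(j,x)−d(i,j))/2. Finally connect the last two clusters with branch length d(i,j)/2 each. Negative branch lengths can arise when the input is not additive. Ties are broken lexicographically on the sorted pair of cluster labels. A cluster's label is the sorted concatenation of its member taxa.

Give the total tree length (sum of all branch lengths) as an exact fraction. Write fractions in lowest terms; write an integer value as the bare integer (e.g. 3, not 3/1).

83/2

step 1: merge (A,Q) at d=1, Q=-210; branch lengths A→19/3, Q→-16/3; new cluster AQ
  updated: d(AQ,B)=19/2, d(AQ,C)=35/2, d(AQ,D)=55/2, d(AQ,E)=22, d(AQ,F)=25/2, d(AQ,J)=15
step 2: merge (B,D) at d=5, Q=-159; branch lengths B→13/5, D→12/5; new cluster BD
  updated: d(AQ,BD)=16, d(BD,C)=11/2, d(BD,E)=11, d(BD,F)=33/2, d(BD,J)=51/2
step 3: merge (E,F) at d=2, Q=-121; branch lengths E→-5/8, F→21/8; new cluster EF
  updated: d(AQ,EF)=65/4, d(BD,EF)=51/4, d(C,EF)=7, d(EF,J)=45/2
step 4: merge (AQ,J) at d=15, Q=-371/4; branch lengths AQ→49/8, J→71/8; new cluster AJQ
  updated: d(AJQ,BD)=53/4, d(AJQ,C)=25/4, d(AJQ,EF)=95/8
step 5: merge (AJQ,EF) at d=95/8, Q=-157/4; branch lengths AJQ→47/8, EF→6; new cluster AEFJQ
  updated: d(AEFJQ,BD)=113/16, d(AEFJQ,C)=11/16
step 6: merge (AEFJQ,BD) at d=113/16, Q=-53/4; branch lengths AEFJQ→9/8, BD→95/16; new cluster ABDEFJQ
  updated: d(ABDEFJQ,C)=-7/16
step 7: merge (ABDEFJQ,C) at d=-7/16; branch lengths ABDEFJQ→-7/32, C→-7/32; new cluster ABCDEFJQ
final tree: (((((A:19/3,Q:-16/3):49/8,J:71/8):47/8,(E:-5/8,F:21/8):6):9/8,(B:13/5,D:12/5):95/16):-7/32,C:-7/32)
total length: 83/2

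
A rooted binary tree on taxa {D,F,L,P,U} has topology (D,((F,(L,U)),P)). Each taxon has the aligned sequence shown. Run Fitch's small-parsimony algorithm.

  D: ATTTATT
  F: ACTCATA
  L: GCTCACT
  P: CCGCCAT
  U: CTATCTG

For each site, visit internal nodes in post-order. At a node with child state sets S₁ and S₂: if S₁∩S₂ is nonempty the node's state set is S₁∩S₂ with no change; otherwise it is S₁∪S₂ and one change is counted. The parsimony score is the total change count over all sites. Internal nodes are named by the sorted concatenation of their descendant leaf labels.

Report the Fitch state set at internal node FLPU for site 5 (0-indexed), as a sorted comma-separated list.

[col 0] LU: children L:{G}, U:{C} ∪→ {C,G}; cost 1
[col 0] FLU: children F:{A}, LU:{C,G} ∪→ {A,C,G}; cost 1
[col 0] FLPU: children FLU:{A,C,G}, P:{C} ∩→ {C}; cost 0
[col 0] DFLPU: children D:{A}, FLPU:{C} ∪→ {A,C}; cost 1
[col 1] LU: children L:{C}, U:{T} ∪→ {C,T}; cost 1
[col 1] FLU: children F:{C}, LU:{C,T} ∩→ {C}; cost 0
[col 1] FLPU: children FLU:{C}, P:{C} ∩→ {C}; cost 0
[col 1] DFLPU: children D:{T}, FLPU:{C} ∪→ {C,T}; cost 1
[col 2] LU: children L:{T}, U:{A} ∪→ {A,T}; cost 1
[col 2] FLU: children F:{T}, LU:{A,T} ∩→ {T}; cost 0
[col 2] FLPU: children FLU:{T}, P:{G} ∪→ {G,T}; cost 1
[col 2] DFLPU: children D:{T}, FLPU:{G,T} ∩→ {T}; cost 0
[col 3] LU: children L:{C}, U:{T} ∪→ {C,T}; cost 1
[col 3] FLU: children F:{C}, LU:{C,T} ∩→ {C}; cost 0
[col 3] FLPU: children FLU:{C}, P:{C} ∩→ {C}; cost 0
[col 3] DFLPU: children D:{T}, FLPU:{C} ∪→ {C,T}; cost 1
[col 4] LU: children L:{A}, U:{C} ∪→ {A,C}; cost 1
[col 4] FLU: children F:{A}, LU:{A,C} ∩→ {A}; cost 0
[col 4] FLPU: children FLU:{A}, P:{C} ∪→ {A,C}; cost 1
[col 4] DFLPU: children D:{A}, FLPU:{A,C} ∩→ {A}; cost 0
[col 5] LU: children L:{C}, U:{T} ∪→ {C,T}; cost 1
[col 5] FLU: children F:{T}, LU:{C,T} ∩→ {T}; cost 0
[col 5] FLPU: children FLU:{T}, P:{A} ∪→ {A,T}; cost 1
[col 5] DFLPU: children D:{T}, FLPU:{A,T} ∩→ {T}; cost 0
[col 6] LU: children L:{T}, U:{G} ∪→ {G,T}; cost 1
[col 6] FLU: children F:{A}, LU:{G,T} ∪→ {A,G,T}; cost 1
[col 6] FLPU: children FLU:{A,G,T}, P:{T} ∩→ {T}; cost 0
[col 6] DFLPU: children D:{T}, FLPU:{T} ∩→ {T}; cost 0
per-site changes: [3, 2, 2, 2, 2, 2, 2]; total = 15

A,T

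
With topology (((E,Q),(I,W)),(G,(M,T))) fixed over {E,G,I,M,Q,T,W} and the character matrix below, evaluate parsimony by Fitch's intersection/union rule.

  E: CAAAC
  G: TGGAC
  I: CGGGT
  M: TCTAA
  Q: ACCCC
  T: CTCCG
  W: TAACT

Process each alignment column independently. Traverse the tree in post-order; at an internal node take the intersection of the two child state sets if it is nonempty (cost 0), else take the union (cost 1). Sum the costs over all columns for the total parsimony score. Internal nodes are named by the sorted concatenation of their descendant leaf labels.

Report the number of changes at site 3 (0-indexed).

4

EQ@0: {C} ∪ {A} = {A,C} (union, +1)
IW@0: {C} ∪ {T} = {C,T} (union, +1)
EIQW@0: {A,C} ∩ {C,T} = {C} (intersection, +0)
MT@0: {T} ∪ {C} = {C,T} (union, +1)
GMT@0: {T} ∩ {C,T} = {T} (intersection, +0)
EGIMQTW@0: {C} ∪ {T} = {C,T} (union, +1)
EQ@1: {A} ∪ {C} = {A,C} (union, +1)
IW@1: {G} ∪ {A} = {A,G} (union, +1)
EIQW@1: {A,C} ∩ {A,G} = {A} (intersection, +0)
MT@1: {C} ∪ {T} = {C,T} (union, +1)
GMT@1: {G} ∪ {C,T} = {C,G,T} (union, +1)
EGIMQTW@1: {A} ∪ {C,G,T} = {A,C,G,T} (union, +1)
EQ@2: {A} ∪ {C} = {A,C} (union, +1)
IW@2: {G} ∪ {A} = {A,G} (union, +1)
EIQW@2: {A,C} ∩ {A,G} = {A} (intersection, +0)
MT@2: {T} ∪ {C} = {C,T} (union, +1)
GMT@2: {G} ∪ {C,T} = {C,G,T} (union, +1)
EGIMQTW@2: {A} ∪ {C,G,T} = {A,C,G,T} (union, +1)
EQ@3: {A} ∪ {C} = {A,C} (union, +1)
IW@3: {G} ∪ {C} = {C,G} (union, +1)
EIQW@3: {A,C} ∩ {C,G} = {C} (intersection, +0)
MT@3: {A} ∪ {C} = {A,C} (union, +1)
GMT@3: {A} ∩ {A,C} = {A} (intersection, +0)
EGIMQTW@3: {C} ∪ {A} = {A,C} (union, +1)
EQ@4: {C} ∩ {C} = {C} (intersection, +0)
IW@4: {T} ∩ {T} = {T} (intersection, +0)
EIQW@4: {C} ∪ {T} = {C,T} (union, +1)
MT@4: {A} ∪ {G} = {A,G} (union, +1)
GMT@4: {C} ∪ {A,G} = {A,C,G} (union, +1)
EGIMQTW@4: {C,T} ∩ {A,C,G} = {C} (intersection, +0)
per-site changes: [4, 5, 5, 4, 3]; total = 21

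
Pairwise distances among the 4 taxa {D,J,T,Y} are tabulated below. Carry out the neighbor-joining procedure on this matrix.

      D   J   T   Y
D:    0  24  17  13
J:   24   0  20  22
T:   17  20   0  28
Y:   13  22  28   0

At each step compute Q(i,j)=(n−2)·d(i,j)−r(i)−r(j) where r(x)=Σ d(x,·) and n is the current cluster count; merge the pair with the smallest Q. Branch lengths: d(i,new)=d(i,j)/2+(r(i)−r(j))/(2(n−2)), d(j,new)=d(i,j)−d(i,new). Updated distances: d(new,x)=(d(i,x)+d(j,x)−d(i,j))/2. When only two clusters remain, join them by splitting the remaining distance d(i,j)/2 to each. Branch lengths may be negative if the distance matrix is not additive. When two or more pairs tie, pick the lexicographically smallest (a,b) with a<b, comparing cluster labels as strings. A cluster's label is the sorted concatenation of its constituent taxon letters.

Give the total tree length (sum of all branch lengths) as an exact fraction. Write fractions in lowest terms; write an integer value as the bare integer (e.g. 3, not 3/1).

157/4

step 1: merge (D,Y) at d=13, Q=-91; branch lengths D→17/4, Y→35/4; new cluster DY
  updated: d(DY,J)=33/2, d(DY,T)=16
step 2: merge (DY,J) at d=33/2, Q=-105/2; branch lengths DY→25/4, J→41/4; new cluster DJY
  updated: d(DJY,T)=39/4
step 3: merge (DJY,T) at d=39/4; branch lengths DJY→39/8, T→39/8; new cluster DJTY
final tree: (((D:17/4,Y:35/4):25/4,J:41/4):39/8,T:39/8)
total length: 157/4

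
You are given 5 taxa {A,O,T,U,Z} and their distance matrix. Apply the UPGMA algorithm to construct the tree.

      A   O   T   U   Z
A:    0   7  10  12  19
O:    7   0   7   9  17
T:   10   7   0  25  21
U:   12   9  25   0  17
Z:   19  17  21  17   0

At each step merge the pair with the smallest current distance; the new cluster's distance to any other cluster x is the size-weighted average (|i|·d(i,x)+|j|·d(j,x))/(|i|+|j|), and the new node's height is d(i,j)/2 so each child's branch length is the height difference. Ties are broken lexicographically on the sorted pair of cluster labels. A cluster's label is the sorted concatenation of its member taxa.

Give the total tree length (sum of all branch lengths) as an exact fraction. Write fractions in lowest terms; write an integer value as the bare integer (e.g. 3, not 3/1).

iteration 1: select A,O (d=7); attach at lengths (7/2, 7/2); label the merged cluster AO
  updated: d(AO,T)=17/2, d(AO,U)=21/2, d(AO,Z)=18
iteration 2: select AO,T (d=17/2); attach at lengths (3/4, 17/4); label the merged cluster AOT
  updated: d(AOT,U)=46/3, d(AOT,Z)=19
iteration 3: select AOT,U (d=46/3); attach at lengths (41/12, 23/3); label the merged cluster AOTU
  updated: d(AOTU,Z)=37/2
iteration 4: select AOTU,Z (d=37/2); attach at lengths (19/12, 37/4); label the merged cluster AOTUZ
final tree: ((((A:7/2,O:7/2):3/4,T:17/4):41/12,U:23/3):19/12,Z:37/4)
total length: 407/12

407/12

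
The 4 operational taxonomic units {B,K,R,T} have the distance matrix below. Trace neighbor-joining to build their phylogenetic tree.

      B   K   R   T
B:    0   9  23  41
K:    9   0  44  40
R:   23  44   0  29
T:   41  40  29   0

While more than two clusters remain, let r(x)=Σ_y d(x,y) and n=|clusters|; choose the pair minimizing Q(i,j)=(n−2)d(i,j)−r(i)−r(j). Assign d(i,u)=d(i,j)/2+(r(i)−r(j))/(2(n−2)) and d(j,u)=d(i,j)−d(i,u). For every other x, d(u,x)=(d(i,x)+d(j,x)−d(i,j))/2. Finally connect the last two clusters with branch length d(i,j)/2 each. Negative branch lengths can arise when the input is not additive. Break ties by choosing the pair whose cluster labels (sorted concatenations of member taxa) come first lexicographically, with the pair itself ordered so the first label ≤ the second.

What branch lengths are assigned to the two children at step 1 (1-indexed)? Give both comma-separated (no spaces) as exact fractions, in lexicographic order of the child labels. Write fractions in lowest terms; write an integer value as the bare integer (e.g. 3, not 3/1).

step 1: merge (B,K) at d=9, Q=-148; branch lengths B→-1/2, K→19/2; new cluster BK
  updated: d(BK,R)=29, d(BK,T)=36
step 2: merge (BK,R) at d=29, Q=-94; branch lengths BK→18, R→11; new cluster BKR
  updated: d(BKR,T)=18
step 3: merge (BKR,T) at d=18; branch lengths BKR→9, T→9; new cluster BKRT
final tree: (((B:-1/2,K:19/2):18,R:11):9,T:9)
total length: 56

-1/2,19/2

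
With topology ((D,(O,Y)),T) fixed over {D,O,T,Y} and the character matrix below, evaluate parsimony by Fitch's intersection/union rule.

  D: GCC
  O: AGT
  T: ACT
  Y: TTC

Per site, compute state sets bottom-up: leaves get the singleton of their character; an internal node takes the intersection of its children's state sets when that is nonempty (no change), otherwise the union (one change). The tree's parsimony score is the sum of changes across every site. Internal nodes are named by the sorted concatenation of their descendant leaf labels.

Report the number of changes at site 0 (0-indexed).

OY@0: {A} ∪ {T} = {A,T} (union, +1)
DOY@0: {G} ∪ {A,T} = {A,G,T} (union, +1)
DOTY@0: {A,G,T} ∩ {A} = {A} (intersection, +0)
OY@1: {G} ∪ {T} = {G,T} (union, +1)
DOY@1: {C} ∪ {G,T} = {C,G,T} (union, +1)
DOTY@1: {C,G,T} ∩ {C} = {C} (intersection, +0)
OY@2: {T} ∪ {C} = {C,T} (union, +1)
DOY@2: {C} ∩ {C,T} = {C} (intersection, +0)
DOTY@2: {C} ∪ {T} = {C,T} (union, +1)
per-site changes: [2, 2, 2]; total = 6

2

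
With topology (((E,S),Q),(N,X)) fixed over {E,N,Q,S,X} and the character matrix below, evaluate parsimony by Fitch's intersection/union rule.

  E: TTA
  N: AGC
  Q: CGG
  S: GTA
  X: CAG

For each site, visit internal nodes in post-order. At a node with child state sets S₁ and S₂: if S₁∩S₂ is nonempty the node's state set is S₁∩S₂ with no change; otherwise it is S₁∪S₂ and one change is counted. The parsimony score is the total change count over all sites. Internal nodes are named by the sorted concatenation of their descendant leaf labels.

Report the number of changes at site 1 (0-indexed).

2

[col 0] ES: children E:{T}, S:{G} ∪→ {G,T}; cost 1
[col 0] EQS: children ES:{G,T}, Q:{C} ∪→ {C,G,T}; cost 1
[col 0] NX: children N:{A}, X:{C} ∪→ {A,C}; cost 1
[col 0] ENQSX: children EQS:{C,G,T}, NX:{A,C} ∩→ {C}; cost 0
[col 1] ES: children E:{T}, S:{T} ∩→ {T}; cost 0
[col 1] EQS: children ES:{T}, Q:{G} ∪→ {G,T}; cost 1
[col 1] NX: children N:{G}, X:{A} ∪→ {A,G}; cost 1
[col 1] ENQSX: children EQS:{G,T}, NX:{A,G} ∩→ {G}; cost 0
[col 2] ES: children E:{A}, S:{A} ∩→ {A}; cost 0
[col 2] EQS: children ES:{A}, Q:{G} ∪→ {A,G}; cost 1
[col 2] NX: children N:{C}, X:{G} ∪→ {C,G}; cost 1
[col 2] ENQSX: children EQS:{A,G}, NX:{C,G} ∩→ {G}; cost 0
per-site changes: [3, 2, 2]; total = 7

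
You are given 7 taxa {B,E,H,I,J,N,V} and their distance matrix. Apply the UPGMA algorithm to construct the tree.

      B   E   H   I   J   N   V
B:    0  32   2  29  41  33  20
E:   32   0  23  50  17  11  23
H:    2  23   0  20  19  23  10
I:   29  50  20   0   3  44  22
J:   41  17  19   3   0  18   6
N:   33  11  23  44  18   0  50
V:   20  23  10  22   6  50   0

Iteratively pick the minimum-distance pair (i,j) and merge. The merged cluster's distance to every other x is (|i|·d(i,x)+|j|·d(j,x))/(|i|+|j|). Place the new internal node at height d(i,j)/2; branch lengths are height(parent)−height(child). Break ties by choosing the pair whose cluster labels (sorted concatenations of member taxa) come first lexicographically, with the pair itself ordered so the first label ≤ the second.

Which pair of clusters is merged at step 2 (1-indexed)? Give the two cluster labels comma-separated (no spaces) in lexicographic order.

step 1: merge (B,H) at d=2; branch lengths B→1, H→1; new cluster BH
  updated: d(BH,E)=55/2, d(BH,I)=49/2, d(BH,J)=30, d(BH,N)=28, d(BH,V)=15
step 2: merge (I,J) at d=3; branch lengths I→3/2, J→3/2; new cluster IJ
  updated: d(BH,IJ)=109/4, d(E,IJ)=67/2, d(IJ,N)=31, d(IJ,V)=14
step 3: merge (E,N) at d=11; branch lengths E→11/2, N→11/2; new cluster EN
  updated: d(BH,EN)=111/4, d(EN,IJ)=129/4, d(EN,V)=73/2
step 4: merge (IJ,V) at d=14; branch lengths IJ→11/2, V→7; new cluster IJV
  updated: d(BH,IJV)=139/6, d(EN,IJV)=101/3
step 5: merge (BH,IJV) at d=139/6; branch lengths BH→127/12, IJV→55/12; new cluster BHIJV
  updated: d(BHIJV,EN)=313/10
step 6: merge (BHIJV,EN) at d=313/10; branch lengths BHIJV→61/15, EN→203/20; new cluster BEHIJNV
final tree: (((B:1,H:1):127/12,((I:3/2,J:3/2):11/2,V:7):55/12):61/15,(E:11/2,N:11/2):203/20)
total length: 3473/60

I,J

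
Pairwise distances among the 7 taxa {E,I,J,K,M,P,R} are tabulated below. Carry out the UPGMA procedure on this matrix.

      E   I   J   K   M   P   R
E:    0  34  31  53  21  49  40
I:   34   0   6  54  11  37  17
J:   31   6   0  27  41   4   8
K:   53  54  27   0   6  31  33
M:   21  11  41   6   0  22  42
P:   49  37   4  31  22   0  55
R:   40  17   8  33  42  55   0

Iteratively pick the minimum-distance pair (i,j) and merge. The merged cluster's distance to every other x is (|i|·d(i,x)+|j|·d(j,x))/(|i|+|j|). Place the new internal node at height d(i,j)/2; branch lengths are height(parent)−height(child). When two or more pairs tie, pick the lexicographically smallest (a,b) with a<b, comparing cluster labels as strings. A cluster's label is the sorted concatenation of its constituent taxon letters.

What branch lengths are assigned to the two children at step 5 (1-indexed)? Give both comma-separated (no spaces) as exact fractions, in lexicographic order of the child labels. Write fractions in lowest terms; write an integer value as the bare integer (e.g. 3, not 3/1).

iteration 1: select J,P (d=4); attach at lengths (2, 2); label the merged cluster JP
  updated: d(E,JP)=40, d(I,JP)=43/2, d(JP,K)=29, d(JP,M)=63/2, d(JP,R)=63/2
iteration 2: select K,M (d=6); attach at lengths (3, 3); label the merged cluster KM
  updated: d(E,KM)=37, d(I,KM)=65/2, d(JP,KM)=121/4, d(KM,R)=75/2
iteration 3: select I,R (d=17); attach at lengths (17/2, 17/2); label the merged cluster IR
  updated: d(E,IR)=37, d(IR,JP)=53/2, d(IR,KM)=35
iteration 4: select IR,JP (d=53/2); attach at lengths (19/4, 45/4); label the merged cluster IJPR
  updated: d(E,IJPR)=77/2, d(IJPR,KM)=261/8
iteration 5: select IJPR,KM (d=261/8); attach at lengths (49/16, 213/16); label the merged cluster IJKMPR
  updated: d(E,IJKMPR)=38
iteration 6: select E,IJKMPR (d=38); attach at lengths (19, 43/16); label the merged cluster EIJKMPR
final tree: (E:19,(((I:17/2,R:17/2):19/4,(J:2,P:2):45/4):49/16,(K:3,M:3):213/16):43/16)
total length: 1297/16

49/16,213/16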